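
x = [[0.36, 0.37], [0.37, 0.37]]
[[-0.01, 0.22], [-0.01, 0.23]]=x @ [[0.01, 0.19], [-0.05, 0.42]]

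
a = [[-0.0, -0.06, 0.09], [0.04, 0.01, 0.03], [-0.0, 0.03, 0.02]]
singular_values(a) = [0.11, 0.05, 0.03]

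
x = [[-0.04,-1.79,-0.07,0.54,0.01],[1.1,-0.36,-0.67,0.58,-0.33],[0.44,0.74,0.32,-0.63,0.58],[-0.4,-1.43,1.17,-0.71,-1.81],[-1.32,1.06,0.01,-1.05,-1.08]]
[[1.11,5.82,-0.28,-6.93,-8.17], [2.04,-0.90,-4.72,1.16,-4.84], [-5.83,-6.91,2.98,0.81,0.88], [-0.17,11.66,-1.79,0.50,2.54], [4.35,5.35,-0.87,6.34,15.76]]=x @ [[-2.77, -3.8, -1.2, 0.98, -3.48], [0.51, -2.89, -0.39, 4.05, 3.61], [-3.56, -0.56, 2.06, 0.25, -1.91], [3.14, 0.91, -1.7, 0.76, -3.6], [-3.23, -4.04, 3.56, -3.83, -3.31]]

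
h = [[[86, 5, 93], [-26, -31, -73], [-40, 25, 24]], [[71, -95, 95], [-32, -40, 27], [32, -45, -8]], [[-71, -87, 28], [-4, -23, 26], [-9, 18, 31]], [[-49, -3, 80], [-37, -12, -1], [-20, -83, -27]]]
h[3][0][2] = 80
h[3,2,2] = -27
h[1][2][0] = 32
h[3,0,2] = 80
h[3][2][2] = -27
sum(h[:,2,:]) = -102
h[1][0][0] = 71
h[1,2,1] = -45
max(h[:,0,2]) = 95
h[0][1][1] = -31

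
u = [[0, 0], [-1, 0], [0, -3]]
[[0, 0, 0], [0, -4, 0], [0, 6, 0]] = u @ [[0, 4, 0], [0, -2, 0]]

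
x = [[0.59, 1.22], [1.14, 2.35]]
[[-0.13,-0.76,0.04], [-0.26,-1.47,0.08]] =x @ [[-0.39, 0.07, -0.88],[0.08, -0.66, 0.46]]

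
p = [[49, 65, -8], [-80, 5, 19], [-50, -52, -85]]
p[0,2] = -8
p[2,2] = -85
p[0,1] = 65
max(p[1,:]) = 19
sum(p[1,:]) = -56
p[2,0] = -50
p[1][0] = -80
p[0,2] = -8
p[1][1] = 5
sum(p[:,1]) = 18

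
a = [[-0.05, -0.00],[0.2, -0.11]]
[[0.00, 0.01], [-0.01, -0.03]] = a @ [[-0.09,-0.24], [-0.08,-0.17]]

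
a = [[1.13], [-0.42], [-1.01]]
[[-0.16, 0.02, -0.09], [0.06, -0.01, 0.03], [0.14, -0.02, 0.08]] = a @ [[-0.14, 0.02, -0.08]]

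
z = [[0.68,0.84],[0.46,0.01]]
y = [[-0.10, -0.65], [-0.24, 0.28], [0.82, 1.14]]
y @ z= [[-0.37, -0.09],[-0.03, -0.20],[1.08, 0.70]]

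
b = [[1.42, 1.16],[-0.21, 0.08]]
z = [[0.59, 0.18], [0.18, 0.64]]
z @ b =[[0.8, 0.70], [0.12, 0.26]]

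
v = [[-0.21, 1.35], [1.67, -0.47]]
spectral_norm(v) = 1.89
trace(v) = -0.68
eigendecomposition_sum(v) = [[0.63, 0.52], [0.65, 0.53]] + [[-0.84, 0.83], [1.02, -1.0]]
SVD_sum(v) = [[-0.77, 0.54],[1.34, -0.94]] + [[0.56, 0.81],[0.33, 0.47]]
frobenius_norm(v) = 2.21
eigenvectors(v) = [[0.7, -0.64], [0.71, 0.77]]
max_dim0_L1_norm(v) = 1.88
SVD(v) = [[-0.50, 0.87], [0.87, 0.5]] @ diag([1.8913515799277647, 1.1398198108055275]) @ [[0.82, -0.57],[0.57, 0.82]]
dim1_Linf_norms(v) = [1.35, 1.67]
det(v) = -2.16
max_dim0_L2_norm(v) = 1.68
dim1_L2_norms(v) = [1.37, 1.73]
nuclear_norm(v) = 3.03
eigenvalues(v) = [1.17, -1.85]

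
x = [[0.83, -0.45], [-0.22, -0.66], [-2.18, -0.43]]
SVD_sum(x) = [[0.75, 0.11], [-0.31, -0.05], [-2.20, -0.33]] + [[0.08, -0.56], [0.09, -0.61], [0.02, -0.1]]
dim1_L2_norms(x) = [0.94, 0.7, 2.22]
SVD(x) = [[-0.32, -0.67], [0.13, -0.73], [0.94, -0.12]] @ diag([2.3653895889532577, 0.8471316854371216]) @ [[-0.99, -0.15], [-0.15, 0.99]]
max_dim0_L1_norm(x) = 3.23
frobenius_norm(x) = 2.51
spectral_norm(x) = 2.37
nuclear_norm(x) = 3.21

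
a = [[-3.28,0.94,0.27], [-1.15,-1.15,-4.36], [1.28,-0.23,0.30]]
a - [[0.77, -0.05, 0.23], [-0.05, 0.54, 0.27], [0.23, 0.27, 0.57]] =[[-4.05, 0.99, 0.04], [-1.1, -1.69, -4.63], [1.05, -0.50, -0.27]]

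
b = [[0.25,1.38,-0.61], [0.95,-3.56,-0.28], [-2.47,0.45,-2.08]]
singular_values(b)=[4.15, 2.94, 0.87]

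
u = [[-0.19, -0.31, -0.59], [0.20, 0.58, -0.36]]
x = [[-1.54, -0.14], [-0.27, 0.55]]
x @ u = [[0.26, 0.40, 0.96], [0.16, 0.4, -0.04]]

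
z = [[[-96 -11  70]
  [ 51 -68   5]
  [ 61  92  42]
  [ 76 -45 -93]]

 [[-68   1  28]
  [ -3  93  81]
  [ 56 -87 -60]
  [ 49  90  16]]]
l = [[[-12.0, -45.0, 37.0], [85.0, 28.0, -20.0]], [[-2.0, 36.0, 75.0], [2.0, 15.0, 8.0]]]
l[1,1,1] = 15.0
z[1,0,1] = 1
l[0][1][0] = 85.0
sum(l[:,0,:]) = 89.0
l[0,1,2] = -20.0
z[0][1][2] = 5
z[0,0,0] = -96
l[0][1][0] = 85.0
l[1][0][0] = -2.0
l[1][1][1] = 15.0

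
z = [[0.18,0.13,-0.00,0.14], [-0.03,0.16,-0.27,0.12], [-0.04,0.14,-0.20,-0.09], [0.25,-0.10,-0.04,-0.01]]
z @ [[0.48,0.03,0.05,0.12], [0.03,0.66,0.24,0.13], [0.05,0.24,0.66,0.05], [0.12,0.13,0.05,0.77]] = [[0.11, 0.11, 0.05, 0.15],  [-0.01, 0.06, -0.14, 0.10],  [-0.04, 0.03, -0.10, -0.07],  [0.11, -0.07, -0.04, 0.01]]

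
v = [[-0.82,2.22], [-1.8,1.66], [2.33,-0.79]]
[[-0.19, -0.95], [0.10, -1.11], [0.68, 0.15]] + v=[[-1.01,  1.27], [-1.7,  0.55], [3.01,  -0.64]]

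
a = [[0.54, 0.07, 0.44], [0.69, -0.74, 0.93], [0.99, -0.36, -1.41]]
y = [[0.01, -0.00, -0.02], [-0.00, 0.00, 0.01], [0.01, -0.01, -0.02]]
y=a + [[-0.53, -0.07, -0.46],[-0.69, 0.74, -0.92],[-0.98, 0.35, 1.39]]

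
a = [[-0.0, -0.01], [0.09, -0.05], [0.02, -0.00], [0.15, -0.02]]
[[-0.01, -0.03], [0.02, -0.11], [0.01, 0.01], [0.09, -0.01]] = a@[[0.72,0.30], [0.89,2.82]]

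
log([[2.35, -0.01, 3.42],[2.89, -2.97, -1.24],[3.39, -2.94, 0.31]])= [[1.00+0.45j, (-1.36-0.63j), 1.44-0.44j], [-0.63-1.24j, (0.04+1.74j), (1.7+1.21j)], [(0.28-0.98j), (0.87+1.37j), (0.63+0.95j)]]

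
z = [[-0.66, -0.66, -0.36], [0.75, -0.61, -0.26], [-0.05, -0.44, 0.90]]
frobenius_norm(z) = 1.73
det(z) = 1.00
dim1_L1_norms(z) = [1.68, 1.62, 1.39]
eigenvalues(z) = [(-0.69+0.73j), (-0.69-0.73j), (1+0j)]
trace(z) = -0.37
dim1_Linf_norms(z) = [0.66, 0.75, 0.9]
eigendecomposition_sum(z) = [[(-0.34+0.36j), (-0.34-0.34j), (-0.12-0.03j)], [(0.36+0.32j), (-0.33+0.35j), (-0.03+0.12j)], [(0.04+0.12j), (-0.12+0.03j), (-0.02+0.02j)]] + [[(-0.34-0.36j),  -0.34+0.34j,  (-0.12+0.03j)],[0.36-0.32j,  -0.33-0.35j,  (-0.03-0.12j)],[(0.04-0.12j),  -0.12-0.03j,  (-0.02-0.02j)]] + [[0.02-0.00j, 0.03-0.00j, (-0.12-0j)], [0.03-0.00j, 0.05-0.00j, -0.21-0.00j], [-0.12+0.00j, (-0.21+0j), 0.94+0.00j]]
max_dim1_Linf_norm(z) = 0.9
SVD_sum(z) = [[0.05, -0.00, -0.15],[0.15, -0.01, -0.47],[-0.27, 0.02, 0.82]] + [[-0.08, -0.73, -0.01], [-0.06, -0.53, -0.01], [-0.05, -0.43, -0.0]] + [[-0.63, 0.07, -0.21], [0.65, -0.07, 0.21], [0.26, -0.03, 0.09]]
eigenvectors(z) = [[(0.7+0j),(0.7-0j),(-0.12+0j)], [(-0.02-0.69j),-0.02+0.69j,(-0.21+0j)], [0.09-0.15j,0.09+0.15j,(0.97+0j)]]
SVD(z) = [[0.15, -0.73, -0.67], [0.49, -0.53, 0.69], [-0.86, -0.43, 0.28]] @ diag([1.0039841821485962, 1.0006561310395714, 0.9999015298559805]) @ [[0.31, -0.02, -0.95], [0.11, 0.99, 0.01], [0.95, -0.1, 0.31]]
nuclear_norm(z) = 3.00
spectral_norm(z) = 1.00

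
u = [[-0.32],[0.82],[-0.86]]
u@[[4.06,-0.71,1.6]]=[[-1.30,0.23,-0.51], [3.33,-0.58,1.31], [-3.49,0.61,-1.38]]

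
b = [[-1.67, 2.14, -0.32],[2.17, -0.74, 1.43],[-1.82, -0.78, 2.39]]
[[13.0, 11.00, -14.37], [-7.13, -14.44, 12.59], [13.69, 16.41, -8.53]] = b@[[-4.44,  -7.49,  5.2], [3.11,  -0.56,  -2.73], [3.36,  0.98,  -0.5]]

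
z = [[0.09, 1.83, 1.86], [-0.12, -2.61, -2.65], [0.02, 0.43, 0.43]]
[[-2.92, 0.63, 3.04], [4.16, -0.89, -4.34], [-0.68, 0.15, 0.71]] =z@[[0.06, 0.45, -0.57], [-0.57, 0.87, 0.97], [-1.01, -0.54, 0.71]]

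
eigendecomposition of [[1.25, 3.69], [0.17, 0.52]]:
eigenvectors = [[0.99, -0.95],[0.14, 0.32]]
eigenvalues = [1.76, 0.01]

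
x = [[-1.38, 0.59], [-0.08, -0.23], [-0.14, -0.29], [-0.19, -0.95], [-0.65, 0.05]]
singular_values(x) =[1.64, 1.05]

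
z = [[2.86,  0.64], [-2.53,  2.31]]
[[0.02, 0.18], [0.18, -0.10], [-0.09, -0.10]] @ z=[[-0.40,0.43], [0.77,-0.12], [-0.00,-0.29]]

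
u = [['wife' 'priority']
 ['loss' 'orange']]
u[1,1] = 'orange'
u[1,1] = 'orange'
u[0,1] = 'priority'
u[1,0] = 'loss'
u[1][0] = 'loss'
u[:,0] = ['wife', 'loss']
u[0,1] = 'priority'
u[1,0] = 'loss'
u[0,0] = 'wife'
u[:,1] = ['priority', 'orange']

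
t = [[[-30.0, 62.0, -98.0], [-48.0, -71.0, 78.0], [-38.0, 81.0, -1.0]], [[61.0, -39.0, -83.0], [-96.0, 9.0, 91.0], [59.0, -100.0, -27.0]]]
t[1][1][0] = -96.0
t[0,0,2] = -98.0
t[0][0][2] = -98.0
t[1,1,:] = [-96.0, 9.0, 91.0]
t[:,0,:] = [[-30.0, 62.0, -98.0], [61.0, -39.0, -83.0]]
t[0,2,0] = -38.0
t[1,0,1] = -39.0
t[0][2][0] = -38.0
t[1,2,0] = 59.0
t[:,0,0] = [-30.0, 61.0]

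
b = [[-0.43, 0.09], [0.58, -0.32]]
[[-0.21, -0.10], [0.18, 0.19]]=b @[[0.61,  0.18], [0.54,  -0.27]]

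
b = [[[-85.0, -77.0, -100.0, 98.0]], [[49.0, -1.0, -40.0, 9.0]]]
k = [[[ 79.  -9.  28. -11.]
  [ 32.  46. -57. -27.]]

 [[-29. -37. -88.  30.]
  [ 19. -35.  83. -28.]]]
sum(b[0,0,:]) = -164.0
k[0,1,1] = 46.0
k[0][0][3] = -11.0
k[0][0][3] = -11.0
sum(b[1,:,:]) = 17.0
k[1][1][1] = -35.0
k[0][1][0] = 32.0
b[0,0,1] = -77.0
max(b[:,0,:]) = 98.0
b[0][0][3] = 98.0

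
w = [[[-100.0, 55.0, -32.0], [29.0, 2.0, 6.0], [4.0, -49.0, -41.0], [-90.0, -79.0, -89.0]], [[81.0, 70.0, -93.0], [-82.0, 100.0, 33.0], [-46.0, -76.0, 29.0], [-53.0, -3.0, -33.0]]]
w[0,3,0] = -90.0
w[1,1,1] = 100.0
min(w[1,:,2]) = -93.0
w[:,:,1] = [[55.0, 2.0, -49.0, -79.0], [70.0, 100.0, -76.0, -3.0]]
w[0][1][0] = 29.0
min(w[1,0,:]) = -93.0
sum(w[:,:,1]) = 20.0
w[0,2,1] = -49.0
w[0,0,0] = -100.0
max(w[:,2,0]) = 4.0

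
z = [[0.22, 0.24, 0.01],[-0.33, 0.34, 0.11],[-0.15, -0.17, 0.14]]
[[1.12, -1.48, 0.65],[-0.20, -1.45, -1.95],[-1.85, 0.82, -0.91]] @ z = [[0.64, -0.34, -0.06],[0.73, -0.21, -0.43],[-0.54, -0.01, -0.06]]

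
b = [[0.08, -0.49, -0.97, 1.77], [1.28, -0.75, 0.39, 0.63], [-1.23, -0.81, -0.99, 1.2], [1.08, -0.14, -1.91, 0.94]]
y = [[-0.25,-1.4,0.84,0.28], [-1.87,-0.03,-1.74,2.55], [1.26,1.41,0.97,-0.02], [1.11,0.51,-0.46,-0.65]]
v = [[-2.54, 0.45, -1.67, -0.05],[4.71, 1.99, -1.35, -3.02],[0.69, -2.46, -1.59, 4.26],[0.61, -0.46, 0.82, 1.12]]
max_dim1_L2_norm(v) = 6.09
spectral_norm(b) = 3.32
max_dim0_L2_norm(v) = 5.43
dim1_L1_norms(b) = [3.31, 3.05, 4.23, 4.07]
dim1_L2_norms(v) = [3.07, 6.09, 5.22, 1.58]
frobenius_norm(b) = 4.17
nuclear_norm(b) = 7.20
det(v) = 27.95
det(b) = -4.19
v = y @ b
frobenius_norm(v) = 8.73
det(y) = -6.67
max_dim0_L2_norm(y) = 2.65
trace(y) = 0.04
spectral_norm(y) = 3.95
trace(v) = -1.02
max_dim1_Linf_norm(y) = 2.55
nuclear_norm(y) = 8.05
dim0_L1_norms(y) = [4.49, 3.35, 4.01, 3.5]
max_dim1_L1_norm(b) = 4.23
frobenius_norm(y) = 4.74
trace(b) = -0.72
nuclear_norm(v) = 14.54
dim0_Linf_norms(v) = [4.71, 2.46, 1.67, 4.26]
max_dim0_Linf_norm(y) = 2.55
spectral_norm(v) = 6.87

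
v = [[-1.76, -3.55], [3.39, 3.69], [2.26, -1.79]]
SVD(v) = [[-0.62,-0.22], [0.79,-0.19], [-0.02,-0.96]] @ diag([6.328863573484757, 3.010894529573852]) @ [[0.59, 0.81],[-0.81, 0.59]]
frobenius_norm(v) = 7.01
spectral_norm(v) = 6.33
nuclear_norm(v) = 9.34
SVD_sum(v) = [[-2.29, -3.17], [2.91, 4.03], [-0.07, -0.1]] + [[0.53, -0.38], [0.48, -0.34], [2.33, -1.69]]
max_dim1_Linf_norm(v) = 3.69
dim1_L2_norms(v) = [3.96, 5.01, 2.88]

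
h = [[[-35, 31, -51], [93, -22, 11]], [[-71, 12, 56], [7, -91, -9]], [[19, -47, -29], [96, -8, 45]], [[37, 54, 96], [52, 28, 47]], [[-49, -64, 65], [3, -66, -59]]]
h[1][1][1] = -91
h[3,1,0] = 52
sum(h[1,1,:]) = -93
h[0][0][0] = -35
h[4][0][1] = -64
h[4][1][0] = 3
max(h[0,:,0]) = 93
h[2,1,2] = 45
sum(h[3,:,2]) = 143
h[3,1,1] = 28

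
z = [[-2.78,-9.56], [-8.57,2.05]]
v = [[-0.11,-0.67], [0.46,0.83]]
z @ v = [[-4.09, -6.07], [1.89, 7.44]]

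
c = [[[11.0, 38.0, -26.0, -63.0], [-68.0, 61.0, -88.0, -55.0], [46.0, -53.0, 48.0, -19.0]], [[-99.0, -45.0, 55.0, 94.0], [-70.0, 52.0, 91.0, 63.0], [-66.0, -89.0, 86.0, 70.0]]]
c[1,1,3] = 63.0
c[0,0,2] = -26.0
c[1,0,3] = 94.0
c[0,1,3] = -55.0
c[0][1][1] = 61.0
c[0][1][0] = -68.0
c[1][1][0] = -70.0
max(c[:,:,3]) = 94.0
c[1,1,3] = 63.0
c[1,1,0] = -70.0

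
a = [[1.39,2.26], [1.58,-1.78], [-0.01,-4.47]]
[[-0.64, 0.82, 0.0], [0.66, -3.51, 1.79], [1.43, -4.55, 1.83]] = a @ [[0.06, -1.07, 0.67], [-0.32, 1.02, -0.41]]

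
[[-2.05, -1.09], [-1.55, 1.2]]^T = [[-2.05, -1.55],[-1.09, 1.20]]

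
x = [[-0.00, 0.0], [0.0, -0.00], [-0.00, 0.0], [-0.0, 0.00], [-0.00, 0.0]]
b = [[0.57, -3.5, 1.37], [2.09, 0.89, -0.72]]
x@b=[[0.0, 0.0, 0.00],[0.0, 0.00, 0.0],[0.0, 0.0, 0.0],[0.00, 0.00, 0.00],[0.0, 0.00, 0.0]]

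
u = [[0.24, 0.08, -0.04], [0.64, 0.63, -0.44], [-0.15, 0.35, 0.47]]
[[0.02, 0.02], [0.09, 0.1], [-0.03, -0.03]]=u@[[0.04, 0.04], [0.04, 0.05], [-0.08, -0.09]]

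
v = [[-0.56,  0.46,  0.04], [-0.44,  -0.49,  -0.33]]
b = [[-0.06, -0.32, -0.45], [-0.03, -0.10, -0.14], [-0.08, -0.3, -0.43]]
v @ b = [[0.02, 0.12, 0.17], [0.07, 0.29, 0.41]]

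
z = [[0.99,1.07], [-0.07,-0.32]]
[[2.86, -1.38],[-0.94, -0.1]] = z @ [[-0.39, -2.25], [3.03, 0.79]]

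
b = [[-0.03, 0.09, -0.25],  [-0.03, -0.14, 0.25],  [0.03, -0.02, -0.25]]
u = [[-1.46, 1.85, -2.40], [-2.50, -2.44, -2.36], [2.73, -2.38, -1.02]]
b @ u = [[-0.86, 0.32, 0.11], [1.08, -0.31, 0.15], [-0.68, 0.70, 0.23]]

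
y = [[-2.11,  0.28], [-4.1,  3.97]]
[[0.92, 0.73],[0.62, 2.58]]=y @[[-0.48, -0.3], [-0.34, 0.34]]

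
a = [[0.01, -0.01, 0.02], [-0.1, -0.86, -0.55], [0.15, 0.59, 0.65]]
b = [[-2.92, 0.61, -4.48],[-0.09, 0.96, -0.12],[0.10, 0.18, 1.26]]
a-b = [[2.93, -0.62, 4.50], [-0.01, -1.82, -0.43], [0.05, 0.41, -0.61]]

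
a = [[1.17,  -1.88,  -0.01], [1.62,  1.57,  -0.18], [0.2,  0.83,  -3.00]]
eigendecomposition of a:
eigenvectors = [[0.73+0.00j,  (0.73-0j),  0.02+0.00j], [-0.07-0.67j,  -0.07+0.67j,  0.03+0.00j], [(-0.03-0.12j),  -0.03+0.12j,  (1+0j)]]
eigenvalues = [(1.35+1.74j), (1.35-1.74j), (-2.97+0j)]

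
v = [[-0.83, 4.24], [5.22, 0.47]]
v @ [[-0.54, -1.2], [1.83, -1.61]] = [[8.21, -5.83], [-1.96, -7.02]]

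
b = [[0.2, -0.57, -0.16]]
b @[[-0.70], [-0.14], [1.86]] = [[-0.36]]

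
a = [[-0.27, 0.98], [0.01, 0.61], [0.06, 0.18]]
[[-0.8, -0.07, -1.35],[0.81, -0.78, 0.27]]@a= [[0.13, -1.07], [-0.21, 0.37]]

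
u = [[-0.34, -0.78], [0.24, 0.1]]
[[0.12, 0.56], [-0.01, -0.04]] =u@[[0.03, 0.14],[-0.17, -0.78]]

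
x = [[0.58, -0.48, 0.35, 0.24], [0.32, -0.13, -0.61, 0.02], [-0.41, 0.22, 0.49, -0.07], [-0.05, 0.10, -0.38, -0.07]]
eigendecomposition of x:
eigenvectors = [[-0.64+0.00j, (-0.64-0j), 0.15+0.00j, -0.55+0.00j], [0.00+0.51j, 0.00-0.51j, 0.57+0.00j, (-0.81+0j)], [(0.13-0.47j), (0.13+0.47j), -0.02+0.00j, -0.12+0.00j], [0.21+0.22j, (0.21-0.22j), (0.81+0j), (-0.13+0j)]]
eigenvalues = [(0.43+0.55j), (0.43-0.55j), (-0+0j), 0j]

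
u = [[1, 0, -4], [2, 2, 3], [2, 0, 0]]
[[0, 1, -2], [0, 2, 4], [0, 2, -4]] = u @ [[0, 1, -2], [0, 0, 4], [0, 0, 0]]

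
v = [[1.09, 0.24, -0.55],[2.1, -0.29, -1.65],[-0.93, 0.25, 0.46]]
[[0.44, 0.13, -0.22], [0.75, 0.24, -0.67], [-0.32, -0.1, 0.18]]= v @ [[0.38, 0.11, 0.01], [0.11, 0.03, -0.01], [0.01, -0.01, 0.42]]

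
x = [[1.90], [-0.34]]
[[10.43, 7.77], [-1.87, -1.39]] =x@[[5.49, 4.09]]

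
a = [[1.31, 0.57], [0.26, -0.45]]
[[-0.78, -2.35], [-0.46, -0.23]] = a@ [[-0.83, -1.61], [0.54, -0.43]]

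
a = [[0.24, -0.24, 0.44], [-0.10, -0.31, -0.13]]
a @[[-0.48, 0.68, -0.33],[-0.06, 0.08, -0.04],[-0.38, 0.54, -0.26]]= [[-0.27, 0.38, -0.18],  [0.12, -0.16, 0.08]]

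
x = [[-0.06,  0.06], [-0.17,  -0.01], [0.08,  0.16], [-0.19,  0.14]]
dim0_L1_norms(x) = [0.5, 0.37]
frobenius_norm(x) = 0.35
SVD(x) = [[-0.28, 0.14], [-0.52, -0.40], [0.02, 0.88], [-0.81, 0.23]] @ diag([0.2869938963899921, 0.20380015563019194]) @ [[0.91, -0.42], [0.42, 0.91]]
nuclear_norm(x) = 0.49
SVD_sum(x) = [[-0.07, 0.03], [-0.14, 0.06], [0.0, -0.00], [-0.21, 0.10]] + [[0.01, 0.03], [-0.03, -0.07], [0.08, 0.16], [0.02, 0.04]]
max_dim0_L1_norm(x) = 0.5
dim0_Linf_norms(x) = [0.19, 0.16]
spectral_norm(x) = 0.29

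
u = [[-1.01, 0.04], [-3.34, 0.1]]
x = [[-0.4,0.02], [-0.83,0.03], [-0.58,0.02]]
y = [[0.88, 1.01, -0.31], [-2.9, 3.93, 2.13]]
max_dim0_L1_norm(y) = 4.94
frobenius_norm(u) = 3.49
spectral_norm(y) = 5.33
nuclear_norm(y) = 6.70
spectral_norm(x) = 1.09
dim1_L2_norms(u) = [1.01, 3.34]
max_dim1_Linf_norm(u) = 3.34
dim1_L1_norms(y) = [2.2, 8.96]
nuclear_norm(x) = 1.09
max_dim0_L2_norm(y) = 4.06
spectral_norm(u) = 3.49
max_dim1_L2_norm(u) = 3.34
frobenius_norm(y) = 5.50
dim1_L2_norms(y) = [1.37, 5.33]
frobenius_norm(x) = 1.09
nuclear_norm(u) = 3.50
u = y @ x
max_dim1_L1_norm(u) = 3.44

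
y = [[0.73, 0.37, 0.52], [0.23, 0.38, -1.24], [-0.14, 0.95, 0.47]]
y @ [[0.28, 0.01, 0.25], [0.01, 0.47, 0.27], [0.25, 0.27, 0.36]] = [[0.34,0.32,0.47], [-0.24,-0.15,-0.29], [0.09,0.57,0.39]]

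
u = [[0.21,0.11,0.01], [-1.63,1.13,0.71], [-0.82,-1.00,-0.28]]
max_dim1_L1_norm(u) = 3.47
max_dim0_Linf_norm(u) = 1.63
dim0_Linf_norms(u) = [1.63, 1.13, 0.71]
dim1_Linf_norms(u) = [0.21, 1.63, 1.0]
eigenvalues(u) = [(-0.01+0j), (0.53+0.69j), (0.53-0.69j)]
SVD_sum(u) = [[0.08, -0.05, -0.03], [-1.64, 1.11, 0.71], [-0.01, 0.01, 0.01]] + [[0.13, 0.16, 0.05], [0.01, 0.02, 0.00], [-0.81, -1.01, -0.29]] + [[-0.0, 0.00, -0.0], [-0.00, 0.0, -0.0], [-0.0, 0.00, -0.0]]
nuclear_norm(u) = 3.45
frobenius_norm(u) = 2.50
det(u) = -0.01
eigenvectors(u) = [[(0.14+0j), (-0.05+0.08j), (-0.05-0.08j)],[-0.37+0.00j, -0.71+0.00j, -0.71-0.00j],[(0.92+0j), (0.49-0.5j), (0.49+0.5j)]]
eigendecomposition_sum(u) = [[(-0+0j), (-0+0j), (-0+0j)], [(0.01-0j), -0j, 0.00-0.00j], [(-0.03+0j), (-0+0j), -0.00+0.00j]] + [[0.11+0.19j, (0.06-0.06j), (0.01-0.05j)],[(-0.82+1.36j), 0.56+0.16j, (0.35-0.15j)],[(-0.4-1.52j), -0.50+0.29j, (-0.14+0.35j)]] + [[(0.11-0.19j), (0.06+0.06j), 0.01+0.05j], [-0.82-1.36j, 0.56-0.16j, (0.35+0.15j)], [(-0.4+1.52j), -0.50-0.29j, (-0.14-0.35j)]]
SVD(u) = [[-0.05,-0.16,0.99], [1.00,-0.02,0.05], [0.01,0.99,0.16]] @ diag([2.1090755766568057, 1.3404460718822986, 0.0021308038572760784]) @ [[-0.78, 0.53, 0.33], [-0.61, -0.76, -0.22], [-0.14, 0.37, -0.92]]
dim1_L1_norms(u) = [0.33, 3.47, 2.1]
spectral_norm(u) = 2.11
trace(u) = 1.06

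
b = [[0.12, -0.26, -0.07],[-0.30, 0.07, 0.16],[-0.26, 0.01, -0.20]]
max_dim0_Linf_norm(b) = 0.3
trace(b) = -0.01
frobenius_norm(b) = 0.56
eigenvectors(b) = [[(0.66+0j), 0.04-0.31j, (0.04+0.31j)],[-0.69+0.00j, (-0.28-0.41j), (-0.28+0.41j)],[(-0.29+0j), (0.81+0j), 0.81-0.00j]]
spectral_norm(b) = 0.45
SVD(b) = [[-0.51,-0.47,-0.72],[0.72,0.23,-0.66],[0.48,-0.85,0.22]] @ diag([0.4451120045554401, 0.28939509008475117, 0.18227941528180452]) @ [[-0.90,0.42,0.12], [0.32,0.45,0.83], [0.29,0.79,-0.54]]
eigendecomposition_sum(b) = [[(0.22+0j),  -0.16+0.00j,  (-0.07-0j)],  [-0.23+0.00j,  (0.17-0j),  (0.07+0j)],  [-0.10+0.00j,  (0.07-0j),  0.03+0.00j]] + [[-0.05+0.02j, (-0.05+0.01j), (-0+0.04j)],[(-0.03+0.08j), (-0.05+0.06j), (0.04+0.05j)],[-0.08-0.12j, (-0.03-0.12j), -0.11+0.01j]] + [[(-0.05-0.02j), -0.05-0.01j, (-0-0.04j)], [(-0.03-0.08j), -0.05-0.06j, 0.04-0.05j], [-0.08+0.12j, -0.03+0.12j, -0.11-0.01j]]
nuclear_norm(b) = 0.92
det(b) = 0.02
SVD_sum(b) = [[0.20,-0.09,-0.03], [-0.29,0.13,0.04], [-0.19,0.09,0.03]] + [[-0.04, -0.06, -0.11], [0.02, 0.03, 0.06], [-0.08, -0.11, -0.2]] + [[-0.04, -0.10, 0.07],  [-0.04, -0.09, 0.07],  [0.01, 0.03, -0.02]]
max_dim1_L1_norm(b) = 0.53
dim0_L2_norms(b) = [0.41, 0.27, 0.27]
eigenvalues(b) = [(0.42+0j), (-0.22+0.09j), (-0.22-0.09j)]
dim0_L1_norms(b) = [0.68, 0.34, 0.43]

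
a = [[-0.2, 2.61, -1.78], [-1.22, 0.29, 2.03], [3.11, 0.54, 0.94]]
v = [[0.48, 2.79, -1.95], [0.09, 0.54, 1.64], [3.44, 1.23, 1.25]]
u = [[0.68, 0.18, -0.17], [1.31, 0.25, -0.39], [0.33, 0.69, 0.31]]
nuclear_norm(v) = 8.77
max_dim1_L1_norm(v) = 5.92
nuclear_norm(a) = 8.71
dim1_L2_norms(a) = [3.17, 2.39, 3.29]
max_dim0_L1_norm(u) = 2.32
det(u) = -0.00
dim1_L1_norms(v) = [5.22, 2.27, 5.92]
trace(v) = 2.27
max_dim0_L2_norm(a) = 3.35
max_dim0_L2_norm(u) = 1.51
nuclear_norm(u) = 2.34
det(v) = 18.19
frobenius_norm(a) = 5.15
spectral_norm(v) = 4.09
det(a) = 22.41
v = u + a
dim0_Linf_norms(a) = [3.11, 2.61, 2.03]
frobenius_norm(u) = 1.77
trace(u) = 1.24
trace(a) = 1.03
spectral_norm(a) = 3.38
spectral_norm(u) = 1.62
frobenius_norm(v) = 5.45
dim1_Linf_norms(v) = [2.79, 1.64, 3.44]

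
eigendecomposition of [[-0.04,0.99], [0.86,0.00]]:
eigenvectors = [[-0.74,-0.72], [0.67,-0.69]]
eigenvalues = [-0.94, 0.9]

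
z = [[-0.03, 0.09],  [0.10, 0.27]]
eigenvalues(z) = [-0.06, 0.3]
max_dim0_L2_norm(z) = 0.28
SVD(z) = [[0.26,0.97], [0.97,-0.26]] @ diag([0.2976569305402902, 0.0574486875510039]) @ [[0.30, 0.95], [-0.95, 0.30]]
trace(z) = 0.24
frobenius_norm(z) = 0.30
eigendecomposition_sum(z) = [[-0.05, 0.01], [0.02, -0.0]] + [[0.02, 0.08],[0.08, 0.27]]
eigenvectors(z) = [[-0.96,-0.26],[0.29,-0.96]]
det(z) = -0.02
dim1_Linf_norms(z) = [0.09, 0.27]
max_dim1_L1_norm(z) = 0.37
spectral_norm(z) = 0.30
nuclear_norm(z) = 0.36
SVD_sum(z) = [[0.02, 0.07], [0.09, 0.27]] + [[-0.05, 0.02], [0.01, -0.00]]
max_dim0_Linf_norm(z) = 0.27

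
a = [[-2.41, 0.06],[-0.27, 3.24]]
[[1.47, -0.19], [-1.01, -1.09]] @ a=[[-3.49, -0.53],[2.73, -3.59]]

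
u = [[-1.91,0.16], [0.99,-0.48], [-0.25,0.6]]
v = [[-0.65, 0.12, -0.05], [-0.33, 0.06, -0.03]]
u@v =[[1.19, -0.22, 0.09], [-0.49, 0.09, -0.04], [-0.04, 0.01, -0.01]]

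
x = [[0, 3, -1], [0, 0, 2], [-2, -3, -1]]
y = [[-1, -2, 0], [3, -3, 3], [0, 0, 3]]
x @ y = [[9, -9, 6], [0, 0, 6], [-7, 13, -12]]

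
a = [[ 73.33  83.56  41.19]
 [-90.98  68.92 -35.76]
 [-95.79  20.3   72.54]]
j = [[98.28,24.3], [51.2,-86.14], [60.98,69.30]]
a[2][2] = 72.54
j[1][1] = -86.14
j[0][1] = 24.3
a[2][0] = -95.79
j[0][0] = 98.28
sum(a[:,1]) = 172.78000000000003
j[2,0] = 60.98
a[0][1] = 83.56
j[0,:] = [98.28, 24.3]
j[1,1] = -86.14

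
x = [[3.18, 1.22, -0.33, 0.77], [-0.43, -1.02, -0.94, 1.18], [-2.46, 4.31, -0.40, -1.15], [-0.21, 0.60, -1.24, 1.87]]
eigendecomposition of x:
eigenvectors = [[-0.83+0.00j, (-0.32+0j), -0.03+0.11j, (-0.03-0.11j)], [-0.08+0.00j, (0.22+0j), (-0.06-0.29j), -0.06+0.29j], [0.48+0.00j, (0.56+0j), -0.88+0.00j, -0.88-0.00j], [-0.25+0.00j, 0.73+0.00j, -0.34-0.13j, (-0.34+0.13j)]]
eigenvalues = [(3.73+0j), (1.2+0j), (-0.65+1.57j), (-0.65-1.57j)]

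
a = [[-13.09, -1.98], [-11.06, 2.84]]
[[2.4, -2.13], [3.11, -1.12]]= a @ [[-0.22, 0.14],[0.24, 0.15]]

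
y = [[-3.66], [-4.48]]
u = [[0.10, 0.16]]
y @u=[[-0.37, -0.59],  [-0.45, -0.72]]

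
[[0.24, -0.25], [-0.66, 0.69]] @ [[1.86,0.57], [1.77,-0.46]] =[[0.0, 0.25], [-0.01, -0.69]]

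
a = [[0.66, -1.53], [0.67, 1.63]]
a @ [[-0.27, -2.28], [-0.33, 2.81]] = [[0.33, -5.8], [-0.72, 3.05]]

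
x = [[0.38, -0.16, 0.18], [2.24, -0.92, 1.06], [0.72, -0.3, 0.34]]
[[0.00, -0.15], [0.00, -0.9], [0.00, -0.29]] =x @ [[-0.00, -0.55], [-0.0, -0.55], [-0.0, -0.16]]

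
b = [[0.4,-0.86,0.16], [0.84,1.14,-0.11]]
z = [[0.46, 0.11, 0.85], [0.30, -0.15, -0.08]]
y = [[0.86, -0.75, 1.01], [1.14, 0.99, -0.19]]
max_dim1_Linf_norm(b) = 1.14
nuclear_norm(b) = 2.31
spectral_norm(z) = 0.97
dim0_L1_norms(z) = [0.76, 0.26, 0.93]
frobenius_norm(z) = 1.03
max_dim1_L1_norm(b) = 2.09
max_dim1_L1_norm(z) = 1.42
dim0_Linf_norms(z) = [0.46, 0.15, 0.85]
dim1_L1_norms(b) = [1.42, 2.09]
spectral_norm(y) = 1.54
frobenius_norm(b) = 1.72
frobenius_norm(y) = 2.15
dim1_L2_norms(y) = [1.52, 1.52]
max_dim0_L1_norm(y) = 2.0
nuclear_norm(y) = 3.05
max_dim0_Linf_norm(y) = 1.14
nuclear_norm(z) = 1.31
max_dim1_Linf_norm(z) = 0.85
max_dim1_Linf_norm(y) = 1.14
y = z + b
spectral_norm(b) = 1.53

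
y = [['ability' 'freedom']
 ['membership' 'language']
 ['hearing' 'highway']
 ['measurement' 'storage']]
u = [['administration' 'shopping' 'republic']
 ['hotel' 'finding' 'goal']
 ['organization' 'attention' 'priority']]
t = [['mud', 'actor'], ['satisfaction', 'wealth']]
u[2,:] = ['organization', 'attention', 'priority']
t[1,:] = ['satisfaction', 'wealth']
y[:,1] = ['freedom', 'language', 'highway', 'storage']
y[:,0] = ['ability', 'membership', 'hearing', 'measurement']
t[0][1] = 'actor'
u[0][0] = 'administration'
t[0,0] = 'mud'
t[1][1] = 'wealth'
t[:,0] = ['mud', 'satisfaction']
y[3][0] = 'measurement'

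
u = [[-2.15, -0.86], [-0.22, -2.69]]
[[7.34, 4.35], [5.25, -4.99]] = u@[[-2.72, -2.86], [-1.73, 2.09]]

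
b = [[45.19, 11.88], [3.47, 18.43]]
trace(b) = 63.62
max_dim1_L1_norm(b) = 57.07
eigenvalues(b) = [46.65, 16.97]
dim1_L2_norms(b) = [46.73, 18.75]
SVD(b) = [[-0.98,-0.19], [-0.19,0.98]] @ diag([47.51170872640993, 16.661747624327486]) @ [[-0.95,-0.32],[-0.32,0.95]]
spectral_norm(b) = 47.51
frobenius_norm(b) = 50.35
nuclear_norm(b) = 64.17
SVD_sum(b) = [[44.16, 14.93], [8.71, 2.94]] + [[1.03, -3.05], [-5.24, 15.49]]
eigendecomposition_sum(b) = [[44.35,18.67], [5.45,2.3]] + [[0.84, -6.79], [-1.98, 16.13]]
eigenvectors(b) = [[0.99, -0.39], [0.12, 0.92]]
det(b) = 791.63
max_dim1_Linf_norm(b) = 45.19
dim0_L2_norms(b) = [45.32, 21.93]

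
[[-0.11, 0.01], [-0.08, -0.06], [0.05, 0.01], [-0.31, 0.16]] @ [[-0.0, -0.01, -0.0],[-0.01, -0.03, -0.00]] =[[-0.00, 0.0, 0.0], [0.0, 0.0, 0.0], [-0.0, -0.0, 0.0], [-0.0, -0.00, 0.0]]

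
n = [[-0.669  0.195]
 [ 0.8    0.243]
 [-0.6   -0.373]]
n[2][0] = -0.6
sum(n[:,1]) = 0.065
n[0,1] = 0.195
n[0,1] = 0.195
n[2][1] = -0.373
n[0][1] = 0.195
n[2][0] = -0.6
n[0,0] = -0.669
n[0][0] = -0.669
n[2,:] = [-0.6, -0.373]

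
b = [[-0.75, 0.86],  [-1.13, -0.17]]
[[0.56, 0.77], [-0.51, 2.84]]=b @ [[0.31, -2.34], [0.92, -1.14]]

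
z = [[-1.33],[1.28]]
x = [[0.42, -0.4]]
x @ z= [[-1.07]]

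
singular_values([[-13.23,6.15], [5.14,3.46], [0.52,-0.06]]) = [14.99, 5.17]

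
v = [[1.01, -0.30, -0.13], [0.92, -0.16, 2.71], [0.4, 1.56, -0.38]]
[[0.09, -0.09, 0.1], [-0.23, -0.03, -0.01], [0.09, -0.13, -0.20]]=v @ [[0.08, -0.1, 0.05], [0.01, -0.05, -0.15], [-0.11, 0.02, -0.03]]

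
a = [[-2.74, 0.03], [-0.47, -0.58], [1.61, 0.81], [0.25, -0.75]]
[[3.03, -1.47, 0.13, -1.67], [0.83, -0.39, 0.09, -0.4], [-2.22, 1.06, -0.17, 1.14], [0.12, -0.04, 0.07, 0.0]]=a@[[-1.11, 0.54, -0.05, 0.61], [-0.53, 0.23, -0.11, 0.2]]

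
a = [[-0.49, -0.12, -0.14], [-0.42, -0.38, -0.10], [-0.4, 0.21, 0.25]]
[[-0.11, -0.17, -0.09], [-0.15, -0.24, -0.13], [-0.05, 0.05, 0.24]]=a@[[0.2, 0.20, -0.06], [0.2, 0.35, 0.24], [-0.06, 0.24, 0.65]]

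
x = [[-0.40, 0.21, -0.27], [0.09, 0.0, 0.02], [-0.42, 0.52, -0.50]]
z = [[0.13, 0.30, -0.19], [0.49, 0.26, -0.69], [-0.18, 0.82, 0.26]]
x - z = [[-0.53, -0.09, -0.08], [-0.40, -0.26, 0.71], [-0.24, -0.3, -0.76]]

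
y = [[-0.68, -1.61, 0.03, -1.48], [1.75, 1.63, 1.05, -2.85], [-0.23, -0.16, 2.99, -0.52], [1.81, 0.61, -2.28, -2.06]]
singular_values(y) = [4.68, 3.9, 2.31, 0.32]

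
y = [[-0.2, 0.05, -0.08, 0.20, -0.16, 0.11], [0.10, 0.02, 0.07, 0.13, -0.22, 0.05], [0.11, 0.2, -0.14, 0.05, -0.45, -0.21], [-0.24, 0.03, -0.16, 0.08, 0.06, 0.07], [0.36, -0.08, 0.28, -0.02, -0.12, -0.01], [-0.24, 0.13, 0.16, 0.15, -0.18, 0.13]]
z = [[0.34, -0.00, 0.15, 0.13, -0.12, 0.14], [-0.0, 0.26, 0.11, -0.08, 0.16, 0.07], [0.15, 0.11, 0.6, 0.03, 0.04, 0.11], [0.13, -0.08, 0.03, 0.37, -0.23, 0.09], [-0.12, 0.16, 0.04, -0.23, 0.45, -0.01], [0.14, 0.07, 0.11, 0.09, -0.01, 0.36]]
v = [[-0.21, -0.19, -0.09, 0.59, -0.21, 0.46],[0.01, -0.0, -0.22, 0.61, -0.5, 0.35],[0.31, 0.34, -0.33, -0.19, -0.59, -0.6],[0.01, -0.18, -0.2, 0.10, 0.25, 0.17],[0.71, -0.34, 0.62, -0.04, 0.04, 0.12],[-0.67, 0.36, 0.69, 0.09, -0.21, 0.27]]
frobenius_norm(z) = 1.19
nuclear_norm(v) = 4.47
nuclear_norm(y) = 1.89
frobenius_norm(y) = 1.02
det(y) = 0.00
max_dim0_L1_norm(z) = 1.04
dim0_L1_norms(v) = [1.92, 1.41, 2.15, 1.62, 1.8, 1.97]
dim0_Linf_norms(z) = [0.34, 0.26, 0.6, 0.37, 0.45, 0.36]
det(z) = 0.00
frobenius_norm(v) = 2.22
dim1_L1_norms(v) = [1.75, 1.69, 2.36, 0.91, 1.87, 2.29]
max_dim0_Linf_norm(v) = 0.71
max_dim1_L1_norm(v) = 2.36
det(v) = -0.00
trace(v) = -0.13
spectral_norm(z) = 0.82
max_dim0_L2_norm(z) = 0.64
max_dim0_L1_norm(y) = 1.25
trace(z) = 2.38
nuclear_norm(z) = 2.38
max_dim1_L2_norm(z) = 0.64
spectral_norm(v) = 1.34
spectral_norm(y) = 0.65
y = z @ v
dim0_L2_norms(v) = [1.05, 0.66, 1.03, 0.88, 0.87, 0.9]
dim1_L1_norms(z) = [0.88, 0.68, 1.04, 0.93, 1.01, 0.78]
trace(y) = -0.23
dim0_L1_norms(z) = [0.88, 0.68, 1.04, 0.93, 1.01, 0.78]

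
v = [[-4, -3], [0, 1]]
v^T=[[-4, 0], [-3, 1]]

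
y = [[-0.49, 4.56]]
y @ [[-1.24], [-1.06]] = [[-4.23]]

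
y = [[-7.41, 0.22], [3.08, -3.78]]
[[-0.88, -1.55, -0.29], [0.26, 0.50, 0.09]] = y@ [[0.12, 0.21, 0.04], [0.03, 0.04, 0.01]]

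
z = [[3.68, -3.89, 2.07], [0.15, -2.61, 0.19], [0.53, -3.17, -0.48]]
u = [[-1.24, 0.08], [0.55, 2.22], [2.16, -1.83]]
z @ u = [[-2.23, -12.13], [-1.21, -6.13], [-3.44, -6.12]]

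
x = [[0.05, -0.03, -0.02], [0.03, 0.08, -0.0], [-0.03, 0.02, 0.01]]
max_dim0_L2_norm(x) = 0.09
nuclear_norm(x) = 0.16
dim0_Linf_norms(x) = [0.05, 0.08, 0.02]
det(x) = -0.00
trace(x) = 0.14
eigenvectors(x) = [[-0.30+0.00j, (-0.65+0j), (-0.65-0j)], [0.11+0.00j, (0.19+0.62j), 0.19-0.62j], [(-0.95+0j), 0.39+0.02j, (0.39-0.02j)]]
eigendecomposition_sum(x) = [[-0.00+0.00j,0.00+0.00j,(-0+0j)], [0.00-0.00j,(-0-0j),0.00-0.00j], [(-0+0j),0j,-0.00+0.00j]] + [[(0.03+0.02j),(-0.02+0.04j),(-0.01-0j)], [0.01-0.03j,(0.04+0j),-0.00+0.01j], [-0.01-0.01j,0.01-0.02j,0.01+0.00j]] + [[0.03-0.02j, (-0.02-0.04j), -0.01+0.00j], [(0.01+0.03j), (0.04-0j), -0.00-0.01j], [-0.01+0.01j, (0.01+0.02j), (0.01-0j)]]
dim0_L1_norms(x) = [0.11, 0.13, 0.03]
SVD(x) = [[0.33, 0.79, 0.51], [-0.92, 0.4, -0.02], [-0.22, -0.47, 0.86]] @ diag([0.08829112447812941, 0.06856657877029816, 0.0018170344311427985]) @ [[-0.05, -0.99, -0.10],[0.95, -0.02, -0.3],[-0.29, 0.11, -0.95]]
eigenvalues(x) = [(-0+0j), (0.07+0.03j), (0.07-0.03j)]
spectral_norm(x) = 0.09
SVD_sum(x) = [[-0.0, -0.03, -0.00], [0.00, 0.08, 0.01], [0.0, 0.02, 0.00]] + [[0.05, -0.0, -0.02], [0.03, -0.00, -0.01], [-0.03, 0.0, 0.01]] + [[-0.00,  0.0,  -0.0], [0.00,  -0.0,  0.0], [-0.0,  0.00,  -0.0]]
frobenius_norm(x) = 0.11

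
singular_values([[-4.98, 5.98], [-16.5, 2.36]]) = [17.73, 4.9]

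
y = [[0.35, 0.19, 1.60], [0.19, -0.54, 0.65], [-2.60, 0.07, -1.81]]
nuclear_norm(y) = 5.12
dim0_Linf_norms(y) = [2.6, 0.54, 1.81]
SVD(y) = [[-0.39, -0.85, 0.35], [-0.17, -0.3, -0.94], [0.91, -0.42, -0.03]] @ diag([3.463353065522415, 1.0906942278049758, 0.5704135736195297]) @ [[-0.73, 0.02, -0.68],[0.68, -0.03, -0.73],[0.04, 1.0, -0.0]]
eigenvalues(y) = [(-0.68+1.7j), (-0.68-1.7j), (-0.64+0j)]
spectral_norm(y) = 3.46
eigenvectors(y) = [[-0.33-0.50j, -0.33+0.50j, (0.11+0j)], [(-0.08-0.25j), (-0.08+0.25j), (0.98+0j)], [0.76+0.00j, 0.76-0.00j, (-0.18+0j)]]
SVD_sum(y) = [[0.98,-0.03,0.92], [0.43,-0.01,0.41], [-2.28,0.07,-2.15]] + [[-0.64, 0.02, 0.68], [-0.23, 0.01, 0.24], [-0.32, 0.01, 0.34]] + [[0.01,0.20,-0.00], [-0.02,-0.53,0.0], [-0.0,-0.02,0.00]]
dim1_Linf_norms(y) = [1.6, 0.65, 2.6]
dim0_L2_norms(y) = [2.63, 0.58, 2.5]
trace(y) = -2.00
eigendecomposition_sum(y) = [[(0.16+1.11j), 0.13-0.06j, (0.8+0.33j)], [(-0.07+0.47j), (0.06-0.01j), 0.29+0.23j], [(-1.27-0.6j), (-0.03+0.18j), (-0.9+0.61j)]] + [[(0.16-1.11j),(0.13+0.06j),0.80-0.33j], [-0.07-0.47j,0.06+0.01j,(0.29-0.23j)], [-1.27+0.60j,-0.03-0.18j,-0.90-0.61j]] + [[(0.04-0j), (-0.07+0j), (0.01-0j)], [(0.32-0j), -0.66+0.00j, (0.08-0j)], [-0.06+0.00j, (0.12-0j), -0.01+0.00j]]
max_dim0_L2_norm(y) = 2.63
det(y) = -2.15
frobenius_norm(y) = 3.68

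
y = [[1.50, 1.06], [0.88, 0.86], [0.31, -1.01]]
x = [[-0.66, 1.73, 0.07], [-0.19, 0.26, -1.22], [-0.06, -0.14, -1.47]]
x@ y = [[0.55, 0.72], [-0.43, 1.25], [-0.67, 1.3]]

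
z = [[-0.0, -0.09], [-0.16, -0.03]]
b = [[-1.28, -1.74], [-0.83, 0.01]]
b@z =[[0.28, 0.17], [-0.0, 0.07]]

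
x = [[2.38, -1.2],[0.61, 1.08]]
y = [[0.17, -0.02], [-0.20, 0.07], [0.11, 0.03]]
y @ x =[[0.39,-0.23], [-0.43,0.32], [0.28,-0.1]]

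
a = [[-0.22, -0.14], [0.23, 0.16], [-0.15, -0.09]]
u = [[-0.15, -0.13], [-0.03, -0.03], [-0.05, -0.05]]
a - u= [[-0.07,-0.01], [0.26,0.19], [-0.10,-0.04]]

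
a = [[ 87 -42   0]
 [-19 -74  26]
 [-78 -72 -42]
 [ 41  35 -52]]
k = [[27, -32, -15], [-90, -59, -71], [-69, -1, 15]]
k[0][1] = -32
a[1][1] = -74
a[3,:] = [41, 35, -52]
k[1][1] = -59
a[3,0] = 41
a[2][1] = -72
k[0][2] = -15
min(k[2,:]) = -69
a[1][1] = -74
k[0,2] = -15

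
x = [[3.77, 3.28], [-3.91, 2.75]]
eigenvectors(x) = [[-0.10-0.67j, -0.10+0.67j], [0.74+0.00j, (0.74-0j)]]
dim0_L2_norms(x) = [5.43, 4.28]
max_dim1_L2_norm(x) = 5.0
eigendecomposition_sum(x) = [[1.89+1.54j, (1.64-1.51j)],[(-1.95+1.8j), 1.37+2.01j]] + [[(1.89-1.54j),1.64+1.51j], [(-1.95-1.8j),1.37-2.01j]]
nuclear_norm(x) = 9.71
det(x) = 23.19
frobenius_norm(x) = 6.92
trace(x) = 6.52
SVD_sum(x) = [[4.15, 0.59], [-3.45, -0.49]] + [[-0.38, 2.69], [-0.46, 3.24]]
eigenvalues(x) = [(3.26+3.54j), (3.26-3.54j)]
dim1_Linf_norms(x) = [3.77, 3.91]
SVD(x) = [[-0.77, 0.64], [0.64, 0.77]] @ diag([5.45243888454523, 4.253564412383945]) @ [[-0.99,-0.14],  [-0.14,0.99]]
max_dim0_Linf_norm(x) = 3.91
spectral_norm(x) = 5.45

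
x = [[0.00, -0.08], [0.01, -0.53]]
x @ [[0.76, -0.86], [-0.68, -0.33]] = [[0.05, 0.03], [0.37, 0.17]]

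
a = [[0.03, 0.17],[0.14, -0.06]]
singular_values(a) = [0.18, 0.14]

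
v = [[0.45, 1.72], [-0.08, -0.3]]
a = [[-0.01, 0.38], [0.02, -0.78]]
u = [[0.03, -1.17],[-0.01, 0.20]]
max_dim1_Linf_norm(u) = 1.17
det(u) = -0.01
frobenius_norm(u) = 1.19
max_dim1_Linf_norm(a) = 0.78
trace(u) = 0.23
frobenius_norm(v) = 1.80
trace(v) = 0.15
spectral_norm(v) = 1.80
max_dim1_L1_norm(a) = 0.8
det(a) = 0.00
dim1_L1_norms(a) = [0.39, 0.8]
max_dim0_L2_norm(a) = 0.87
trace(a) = -0.79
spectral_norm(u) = 1.19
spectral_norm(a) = 0.87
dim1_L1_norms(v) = [2.17, 0.38]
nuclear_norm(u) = 1.19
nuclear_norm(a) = 0.87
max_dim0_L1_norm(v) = 2.02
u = v @ a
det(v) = 0.00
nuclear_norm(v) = 1.81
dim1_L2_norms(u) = [1.17, 0.2]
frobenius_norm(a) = 0.87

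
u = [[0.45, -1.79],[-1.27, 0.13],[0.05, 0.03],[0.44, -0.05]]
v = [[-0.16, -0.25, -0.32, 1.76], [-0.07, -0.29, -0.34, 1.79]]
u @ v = [[0.05, 0.41, 0.46, -2.41], [0.19, 0.28, 0.36, -2.00], [-0.01, -0.02, -0.03, 0.14], [-0.07, -0.1, -0.12, 0.68]]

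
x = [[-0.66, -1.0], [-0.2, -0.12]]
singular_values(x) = [1.22, 0.1]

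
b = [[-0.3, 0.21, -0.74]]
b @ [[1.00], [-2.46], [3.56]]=[[-3.45]]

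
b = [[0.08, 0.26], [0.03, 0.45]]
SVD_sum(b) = [[0.03, 0.27], [0.06, 0.45]] + [[0.05, -0.01], [-0.03, 0.0]]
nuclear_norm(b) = 0.58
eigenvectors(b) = [[-1.0, -0.55], [0.08, -0.83]]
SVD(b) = [[0.51,  0.86], [0.86,  -0.51]] @ diag([0.5239303219839491, 0.053823951042222595]) @ [[0.13, 0.99], [0.99, -0.13]]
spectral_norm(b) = 0.52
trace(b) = 0.53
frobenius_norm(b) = 0.53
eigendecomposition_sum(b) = [[0.06, -0.04], [-0.0, 0.00]] + [[0.02, 0.3], [0.03, 0.45]]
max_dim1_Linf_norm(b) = 0.45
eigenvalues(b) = [0.06, 0.47]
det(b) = 0.03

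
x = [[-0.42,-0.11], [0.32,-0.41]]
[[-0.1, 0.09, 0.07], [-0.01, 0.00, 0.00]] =x@ [[0.20, -0.18, -0.14], [0.17, -0.15, -0.12]]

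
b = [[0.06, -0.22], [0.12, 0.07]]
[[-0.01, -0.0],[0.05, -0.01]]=b @ [[0.32, -0.04], [0.12, -0.01]]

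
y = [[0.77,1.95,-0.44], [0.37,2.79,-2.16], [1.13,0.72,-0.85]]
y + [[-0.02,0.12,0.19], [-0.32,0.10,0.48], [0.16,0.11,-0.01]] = [[0.75, 2.07, -0.25], [0.05, 2.89, -1.68], [1.29, 0.83, -0.86]]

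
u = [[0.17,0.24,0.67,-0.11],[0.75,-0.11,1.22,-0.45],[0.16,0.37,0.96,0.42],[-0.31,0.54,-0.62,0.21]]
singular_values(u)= [1.98, 0.9, 0.39, 0.13]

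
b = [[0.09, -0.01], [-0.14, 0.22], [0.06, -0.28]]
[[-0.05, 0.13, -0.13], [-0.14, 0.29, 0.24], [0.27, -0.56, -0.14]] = b @[[-0.73, 1.67, -1.47], [-1.11, 2.36, 0.17]]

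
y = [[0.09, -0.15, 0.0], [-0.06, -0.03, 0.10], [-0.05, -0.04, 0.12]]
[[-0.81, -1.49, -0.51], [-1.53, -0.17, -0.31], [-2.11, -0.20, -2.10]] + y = [[-0.72, -1.64, -0.51],[-1.59, -0.2, -0.21],[-2.16, -0.24, -1.98]]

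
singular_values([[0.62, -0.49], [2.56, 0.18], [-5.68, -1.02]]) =[6.33, 0.63]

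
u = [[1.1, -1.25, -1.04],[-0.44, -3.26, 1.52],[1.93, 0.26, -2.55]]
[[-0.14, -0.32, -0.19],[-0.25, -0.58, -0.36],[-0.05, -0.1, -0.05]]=u@[[0.04, 0.1, 0.06], [0.10, 0.23, 0.14], [0.06, 0.14, 0.08]]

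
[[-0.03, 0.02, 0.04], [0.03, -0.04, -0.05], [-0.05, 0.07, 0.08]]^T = [[-0.03,0.03,-0.05], [0.02,-0.04,0.07], [0.04,-0.05,0.08]]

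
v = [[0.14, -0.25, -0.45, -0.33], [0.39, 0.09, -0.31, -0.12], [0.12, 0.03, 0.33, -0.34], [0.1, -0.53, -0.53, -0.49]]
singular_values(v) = [1.13, 0.49, 0.44, 0.05]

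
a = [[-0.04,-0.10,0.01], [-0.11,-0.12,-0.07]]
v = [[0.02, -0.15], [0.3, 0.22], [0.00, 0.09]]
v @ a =[[0.02, 0.02, 0.01], [-0.04, -0.06, -0.01], [-0.01, -0.01, -0.01]]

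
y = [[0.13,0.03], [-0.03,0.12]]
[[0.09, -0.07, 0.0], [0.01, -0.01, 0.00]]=y @ [[0.62, -0.49, 0.03], [0.21, -0.17, 0.01]]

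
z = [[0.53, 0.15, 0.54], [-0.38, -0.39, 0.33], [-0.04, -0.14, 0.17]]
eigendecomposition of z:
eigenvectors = [[(-0.92+0j),  -0.39-0.23j,  (-0.39+0.23j)], [0.38+0.00j,  (0.83+0j),  (0.83-0j)], [(-0.05+0j),  0.29+0.14j,  0.29-0.14j]]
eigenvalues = [(0.5+0j), (-0.09+0.16j), (-0.09-0.16j)]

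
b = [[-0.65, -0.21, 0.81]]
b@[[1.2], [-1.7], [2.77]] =[[1.82]]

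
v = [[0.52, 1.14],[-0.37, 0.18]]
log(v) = [[-0.04,1.93],[-0.63,-0.62]]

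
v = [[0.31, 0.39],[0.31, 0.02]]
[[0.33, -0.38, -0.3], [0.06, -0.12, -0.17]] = v @ [[0.14, -0.33, -0.51], [0.74, -0.70, -0.37]]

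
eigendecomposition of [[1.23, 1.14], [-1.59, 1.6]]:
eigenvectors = [[-0.09+0.64j,(-0.09-0.64j)], [(-0.76+0j),(-0.76-0j)]]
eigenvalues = [(1.42+1.33j), (1.42-1.33j)]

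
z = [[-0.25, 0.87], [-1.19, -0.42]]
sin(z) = [[-0.42, 0.97], [-1.33, -0.61]]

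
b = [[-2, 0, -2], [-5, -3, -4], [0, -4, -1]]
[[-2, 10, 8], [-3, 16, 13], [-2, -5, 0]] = b@[[-1, -2, 0], [0, 2, 1], [2, -3, -4]]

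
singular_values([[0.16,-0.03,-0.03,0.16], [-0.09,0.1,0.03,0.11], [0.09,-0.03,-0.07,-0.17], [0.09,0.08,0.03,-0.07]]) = [0.28, 0.23, 0.13, 0.04]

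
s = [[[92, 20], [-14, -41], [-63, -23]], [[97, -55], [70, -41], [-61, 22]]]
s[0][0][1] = 20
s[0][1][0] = -14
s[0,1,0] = -14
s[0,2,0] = -63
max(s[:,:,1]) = 22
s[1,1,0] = 70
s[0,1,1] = -41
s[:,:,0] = [[92, -14, -63], [97, 70, -61]]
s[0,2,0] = -63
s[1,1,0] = 70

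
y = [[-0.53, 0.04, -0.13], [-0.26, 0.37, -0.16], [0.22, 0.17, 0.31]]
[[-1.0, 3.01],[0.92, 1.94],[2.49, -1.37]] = y @ [[1.22, -5.3], [5.20, 1.00], [4.3, -1.22]]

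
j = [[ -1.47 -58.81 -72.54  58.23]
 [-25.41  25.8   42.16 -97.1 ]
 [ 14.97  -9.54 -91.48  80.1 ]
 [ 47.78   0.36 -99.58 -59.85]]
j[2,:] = [14.97, -9.54, -91.48, 80.1]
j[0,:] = [-1.47, -58.81, -72.54, 58.23]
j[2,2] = -91.48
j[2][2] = -91.48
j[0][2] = -72.54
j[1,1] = 25.8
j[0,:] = [-1.47, -58.81, -72.54, 58.23]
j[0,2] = -72.54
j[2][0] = 14.97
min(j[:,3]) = -97.1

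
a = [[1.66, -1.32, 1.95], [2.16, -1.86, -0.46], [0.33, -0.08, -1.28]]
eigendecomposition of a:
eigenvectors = [[(0.79+0j), -0.32-0.08j, (-0.32+0.08j)], [0.60+0.00j, -0.93+0.00j, (-0.93-0j)], [(0.1+0j), -0.15+0.08j, -0.15-0.08j]]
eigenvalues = [(0.89+0j), (-1.19+0.22j), (-1.19-0.22j)]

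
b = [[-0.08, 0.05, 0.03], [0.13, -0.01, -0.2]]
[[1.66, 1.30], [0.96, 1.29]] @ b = [[0.04, 0.07, -0.21], [0.09, 0.04, -0.23]]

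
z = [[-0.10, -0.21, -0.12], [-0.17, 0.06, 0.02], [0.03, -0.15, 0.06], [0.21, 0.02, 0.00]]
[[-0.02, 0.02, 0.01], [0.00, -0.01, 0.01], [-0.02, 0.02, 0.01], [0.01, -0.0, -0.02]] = z @ [[0.02, 0.01, -0.07],  [0.11, -0.11, -0.06],  [-0.04, 0.02, 0.06]]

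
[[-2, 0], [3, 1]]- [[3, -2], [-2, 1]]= [[-5, 2], [5, 0]]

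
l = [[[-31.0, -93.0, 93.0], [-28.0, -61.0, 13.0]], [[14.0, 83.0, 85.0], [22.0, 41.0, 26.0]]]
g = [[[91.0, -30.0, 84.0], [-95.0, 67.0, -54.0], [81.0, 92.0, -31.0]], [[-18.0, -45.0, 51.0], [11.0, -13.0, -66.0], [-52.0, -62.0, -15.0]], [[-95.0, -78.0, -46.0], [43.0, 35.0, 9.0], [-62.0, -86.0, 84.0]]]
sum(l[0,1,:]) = -76.0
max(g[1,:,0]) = 11.0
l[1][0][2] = 85.0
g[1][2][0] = -52.0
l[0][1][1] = -61.0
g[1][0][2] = 51.0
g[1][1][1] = -13.0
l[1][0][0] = 14.0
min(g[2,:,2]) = -46.0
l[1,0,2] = 85.0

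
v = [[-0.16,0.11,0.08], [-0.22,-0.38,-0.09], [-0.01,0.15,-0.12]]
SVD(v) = [[0.09,0.96,-0.26], [-0.97,0.15,0.21], [0.25,0.23,0.94]] @ diag([0.4619279220768818, 0.20975012804855928, 0.15693144550837254]) @ [[0.42, 0.9, 0.14], [-0.9, 0.4, 0.17], [-0.1, 0.20, -0.98]]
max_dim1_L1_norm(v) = 0.69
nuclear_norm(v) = 0.83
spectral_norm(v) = 0.46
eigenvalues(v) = [(-0.21+0.14j), (-0.21-0.14j), (-0.24+0j)]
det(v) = -0.02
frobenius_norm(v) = 0.53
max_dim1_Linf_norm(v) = 0.38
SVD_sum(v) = [[0.02, 0.04, 0.01], [-0.19, -0.4, -0.06], [0.05, 0.10, 0.02]] + [[-0.18, 0.08, 0.03], [-0.03, 0.01, 0.01], [-0.04, 0.02, 0.01]] + [[0.00,-0.01,0.04], [-0.00,0.01,-0.03], [-0.01,0.03,-0.14]]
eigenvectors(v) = [[(-0.38-0.2j), -0.38+0.20j, (0.08+0j)], [(0.66+0j), (0.66-0j), (-0.62+0j)], [(-0.33-0.53j), (-0.33+0.53j), 0.78+0.00j]]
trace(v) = -0.66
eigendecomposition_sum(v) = [[(-0.1+0.11j), 0.05+0.09j, 0.05+0.06j], [(0.05-0.23j), (-0.13-0.08j), -0.11-0.04j], [-0.21+0.07j, (-0+0.14j), (0.02+0.11j)]] + [[(-0.1-0.11j), (0.05-0.09j), 0.05-0.06j], [0.05+0.23j, (-0.13+0.08j), (-0.11+0.04j)], [(-0.21-0.07j), -0.00-0.14j, 0.02-0.11j]] + [[0.04-0.00j, 0.02+0.00j, -0.01+0.00j], [(-0.33+0j), -0.13-0.00j, (0.12-0j)], [(0.41-0j), 0.16+0.00j, -0.15+0.00j]]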